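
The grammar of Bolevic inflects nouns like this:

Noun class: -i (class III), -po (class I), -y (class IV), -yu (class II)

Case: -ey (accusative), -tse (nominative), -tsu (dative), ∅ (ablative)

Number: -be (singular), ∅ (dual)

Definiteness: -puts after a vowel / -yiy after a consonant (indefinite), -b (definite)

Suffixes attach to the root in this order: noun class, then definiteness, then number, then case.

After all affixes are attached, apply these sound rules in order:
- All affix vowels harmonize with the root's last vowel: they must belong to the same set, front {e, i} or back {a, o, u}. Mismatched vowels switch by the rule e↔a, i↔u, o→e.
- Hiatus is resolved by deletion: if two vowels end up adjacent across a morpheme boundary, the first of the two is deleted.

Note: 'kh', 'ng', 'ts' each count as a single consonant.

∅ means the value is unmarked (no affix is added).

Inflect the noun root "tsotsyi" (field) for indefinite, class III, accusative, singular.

Attach noun class class III -i → tsotsyii.
Attach definiteness indefinite -puts (after vowel 'i') → tsotsyiiputs.
Attach number singular -be → tsotsyiiputsbe.
Attach case accusative -ey → tsotsyiiputsbeey.
Apply vowel harmony: tsotsyiiputsbeey → tsotsyiipitsbeey.
Apply vowel deletion: tsotsyiipitsbeey → tsotsyipitsbey.

tsotsyipitsbey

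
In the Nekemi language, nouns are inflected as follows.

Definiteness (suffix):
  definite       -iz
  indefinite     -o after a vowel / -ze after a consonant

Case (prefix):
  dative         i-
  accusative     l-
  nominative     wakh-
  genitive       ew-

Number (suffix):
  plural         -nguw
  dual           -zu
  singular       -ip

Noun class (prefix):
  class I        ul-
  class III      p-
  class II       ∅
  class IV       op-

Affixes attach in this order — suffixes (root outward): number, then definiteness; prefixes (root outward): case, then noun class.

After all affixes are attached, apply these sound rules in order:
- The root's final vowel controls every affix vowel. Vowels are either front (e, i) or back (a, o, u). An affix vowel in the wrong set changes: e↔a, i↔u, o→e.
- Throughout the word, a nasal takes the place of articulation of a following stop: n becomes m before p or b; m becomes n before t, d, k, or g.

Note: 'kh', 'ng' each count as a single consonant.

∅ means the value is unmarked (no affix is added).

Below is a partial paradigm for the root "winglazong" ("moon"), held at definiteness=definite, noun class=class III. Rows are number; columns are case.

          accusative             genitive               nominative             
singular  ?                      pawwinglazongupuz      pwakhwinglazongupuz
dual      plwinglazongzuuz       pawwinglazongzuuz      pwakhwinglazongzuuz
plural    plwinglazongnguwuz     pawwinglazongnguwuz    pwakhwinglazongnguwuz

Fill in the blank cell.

Attach number singular -ip → winglazongip.
Attach definiteness definite -iz → winglazongipiz.
Attach case accusative l- → lwinglazongipiz.
Attach noun class class III p- → plwinglazongipiz.
Apply vowel harmony: plwinglazongipiz → plwinglazongupuz.
Nasal assimilation: no change.

plwinglazongupuz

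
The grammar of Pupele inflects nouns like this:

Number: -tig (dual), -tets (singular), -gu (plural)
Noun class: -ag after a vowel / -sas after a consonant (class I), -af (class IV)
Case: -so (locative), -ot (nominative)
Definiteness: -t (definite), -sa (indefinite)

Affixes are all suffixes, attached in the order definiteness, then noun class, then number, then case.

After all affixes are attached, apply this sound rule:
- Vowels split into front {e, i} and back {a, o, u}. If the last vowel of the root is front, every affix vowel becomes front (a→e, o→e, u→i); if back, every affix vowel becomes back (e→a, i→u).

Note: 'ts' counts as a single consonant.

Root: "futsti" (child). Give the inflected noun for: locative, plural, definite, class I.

Attach definiteness definite -t → futstit.
Attach noun class class I -sas (after consonant 't') → futstitsas.
Attach number plural -gu → futstitsasgu.
Attach case locative -so → futstitsasguso.
Apply vowel harmony: futstitsasguso → futstitsesgise.

futstitsesgise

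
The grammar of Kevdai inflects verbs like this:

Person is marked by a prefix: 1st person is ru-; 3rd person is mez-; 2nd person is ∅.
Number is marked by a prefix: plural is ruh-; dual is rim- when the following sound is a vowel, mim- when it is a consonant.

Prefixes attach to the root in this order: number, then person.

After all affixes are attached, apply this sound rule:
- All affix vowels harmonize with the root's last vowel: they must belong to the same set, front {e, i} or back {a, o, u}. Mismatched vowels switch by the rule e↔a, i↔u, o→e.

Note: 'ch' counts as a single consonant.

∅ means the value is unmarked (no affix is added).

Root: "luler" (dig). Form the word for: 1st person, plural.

ririhluler

Attach number plural ruh- → ruhluler.
Attach person 1st person ru- → ruruhluler.
Apply vowel harmony: ruruhluler → ririhluler.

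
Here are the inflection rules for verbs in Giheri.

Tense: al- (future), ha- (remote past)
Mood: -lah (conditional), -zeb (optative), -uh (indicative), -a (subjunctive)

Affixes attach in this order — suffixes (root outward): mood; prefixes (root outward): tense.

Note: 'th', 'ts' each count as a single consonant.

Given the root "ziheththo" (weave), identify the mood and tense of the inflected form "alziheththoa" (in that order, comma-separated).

subjunctive, future

Segment: al-ziheththo-a.
mood: -a → subjunctive.
tense: al- → future.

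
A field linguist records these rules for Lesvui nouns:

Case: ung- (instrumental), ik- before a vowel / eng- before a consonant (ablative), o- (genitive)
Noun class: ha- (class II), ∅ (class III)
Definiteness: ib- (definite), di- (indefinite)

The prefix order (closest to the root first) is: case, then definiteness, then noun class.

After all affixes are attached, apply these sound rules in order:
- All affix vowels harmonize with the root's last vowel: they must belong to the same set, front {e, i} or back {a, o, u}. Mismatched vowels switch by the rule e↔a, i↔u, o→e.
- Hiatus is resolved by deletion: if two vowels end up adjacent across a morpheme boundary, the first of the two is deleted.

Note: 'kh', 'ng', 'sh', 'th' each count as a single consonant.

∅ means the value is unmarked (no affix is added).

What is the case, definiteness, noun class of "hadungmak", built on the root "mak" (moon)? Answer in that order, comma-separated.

instrumental, indefinite, class II

Segment: ha-di-ung-mak.
case: ung- → instrumental.
definiteness: di- → indefinite.
noun class: ha- → class II.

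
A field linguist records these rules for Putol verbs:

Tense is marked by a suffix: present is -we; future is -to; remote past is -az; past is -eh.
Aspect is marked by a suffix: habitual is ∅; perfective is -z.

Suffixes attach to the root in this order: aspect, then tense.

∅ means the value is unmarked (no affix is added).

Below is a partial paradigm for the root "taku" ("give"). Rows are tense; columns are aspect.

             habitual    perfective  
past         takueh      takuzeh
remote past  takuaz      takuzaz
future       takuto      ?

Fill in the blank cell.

takuzto

Attach aspect perfective -z → takuz.
Attach tense future -to → takuzto.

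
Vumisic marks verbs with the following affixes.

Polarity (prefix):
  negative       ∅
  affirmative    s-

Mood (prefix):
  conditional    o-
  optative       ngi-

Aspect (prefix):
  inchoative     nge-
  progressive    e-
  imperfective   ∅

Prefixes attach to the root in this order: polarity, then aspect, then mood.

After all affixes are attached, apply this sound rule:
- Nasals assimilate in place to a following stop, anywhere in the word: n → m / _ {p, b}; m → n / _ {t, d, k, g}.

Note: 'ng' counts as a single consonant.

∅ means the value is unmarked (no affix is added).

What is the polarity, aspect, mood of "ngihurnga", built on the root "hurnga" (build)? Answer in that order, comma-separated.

negative, imperfective, optative

Segment: ngi-hurnga.
polarity: ∅ → negative.
aspect: ∅ → imperfective.
mood: ngi- → optative.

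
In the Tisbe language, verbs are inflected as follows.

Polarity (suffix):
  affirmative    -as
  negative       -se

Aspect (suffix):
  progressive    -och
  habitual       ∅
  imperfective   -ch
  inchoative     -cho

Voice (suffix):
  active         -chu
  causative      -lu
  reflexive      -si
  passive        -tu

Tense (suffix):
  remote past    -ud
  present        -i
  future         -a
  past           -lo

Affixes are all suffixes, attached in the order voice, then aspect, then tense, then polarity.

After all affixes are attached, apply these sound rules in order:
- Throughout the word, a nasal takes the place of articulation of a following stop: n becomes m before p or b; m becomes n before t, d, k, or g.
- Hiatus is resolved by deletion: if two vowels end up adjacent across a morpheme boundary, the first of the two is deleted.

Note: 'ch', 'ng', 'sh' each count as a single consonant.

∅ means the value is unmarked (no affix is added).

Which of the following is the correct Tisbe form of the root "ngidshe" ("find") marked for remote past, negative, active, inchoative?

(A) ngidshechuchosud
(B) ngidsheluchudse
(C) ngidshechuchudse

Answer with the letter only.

C

Attach voice active -chu → ngidshechu.
Attach aspect inchoative -cho → ngidshechucho.
Attach tense remote past -ud → ngidshechuchoud.
Attach polarity negative -se → ngidshechuchoudse.
Nasal assimilation: no change.
Apply vowel deletion: ngidshechuchoudse → ngidshechuchudse.
So the correct form is ngidshechuchudse, option (C).
(A) ngidshechuchosud is wrong: it has the affixes in the wrong order.
(B) ngidsheluchudse is wrong: it uses causative instead of active for voice.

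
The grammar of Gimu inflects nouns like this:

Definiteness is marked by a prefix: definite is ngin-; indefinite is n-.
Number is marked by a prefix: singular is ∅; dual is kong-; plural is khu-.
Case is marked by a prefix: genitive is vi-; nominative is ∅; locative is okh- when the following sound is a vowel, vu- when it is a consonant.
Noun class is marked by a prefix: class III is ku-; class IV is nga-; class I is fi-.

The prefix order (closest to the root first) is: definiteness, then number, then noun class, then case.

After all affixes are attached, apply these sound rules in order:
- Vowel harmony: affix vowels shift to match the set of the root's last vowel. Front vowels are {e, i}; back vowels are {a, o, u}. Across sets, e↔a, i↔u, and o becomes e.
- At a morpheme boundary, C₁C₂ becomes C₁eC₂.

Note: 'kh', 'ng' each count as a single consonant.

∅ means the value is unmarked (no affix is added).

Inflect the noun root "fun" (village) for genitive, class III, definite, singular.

Attach definiteness definite ngin- → nginfun.
number = singular: zero marking, form stays nginfun.
Attach noun class class III ku- → kunginfun.
Attach case genitive vi- → vikunginfun.
Apply vowel harmony: vikunginfun → vukungunfun.
Apply epenthesis: vukungunfun → vukungunefun.

vukungunefun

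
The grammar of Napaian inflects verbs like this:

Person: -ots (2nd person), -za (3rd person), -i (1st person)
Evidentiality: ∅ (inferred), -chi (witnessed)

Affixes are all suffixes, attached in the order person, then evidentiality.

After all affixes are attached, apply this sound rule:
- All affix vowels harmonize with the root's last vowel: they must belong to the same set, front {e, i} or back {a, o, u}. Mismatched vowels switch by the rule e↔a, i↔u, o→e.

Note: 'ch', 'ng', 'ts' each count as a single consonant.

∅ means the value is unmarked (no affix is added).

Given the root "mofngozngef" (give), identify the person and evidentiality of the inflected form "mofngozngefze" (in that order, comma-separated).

Segment: mofngozngef-za.
person: -za → 3rd person.
evidentiality: ∅ → inferred.

3rd person, inferred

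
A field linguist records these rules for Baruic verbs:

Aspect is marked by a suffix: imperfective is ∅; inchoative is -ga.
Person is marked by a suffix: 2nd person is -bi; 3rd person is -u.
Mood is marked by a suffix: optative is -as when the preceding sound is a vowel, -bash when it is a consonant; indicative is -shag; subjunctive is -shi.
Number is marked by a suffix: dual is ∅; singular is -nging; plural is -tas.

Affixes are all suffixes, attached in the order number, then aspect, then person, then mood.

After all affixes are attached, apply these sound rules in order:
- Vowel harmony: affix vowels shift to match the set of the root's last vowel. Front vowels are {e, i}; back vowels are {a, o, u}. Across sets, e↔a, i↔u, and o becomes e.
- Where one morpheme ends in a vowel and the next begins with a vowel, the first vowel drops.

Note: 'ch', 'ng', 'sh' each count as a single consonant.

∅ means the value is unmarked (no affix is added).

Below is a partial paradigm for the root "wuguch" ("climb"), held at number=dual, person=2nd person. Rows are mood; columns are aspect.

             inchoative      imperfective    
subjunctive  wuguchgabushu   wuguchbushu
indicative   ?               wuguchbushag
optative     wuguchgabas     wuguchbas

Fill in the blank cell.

wuguchgabushag

number = dual: zero marking, form stays wuguch.
Attach aspect inchoative -ga → wuguchga.
Attach person 2nd person -bi → wuguchgabi.
Attach mood indicative -shag → wuguchgabishag.
Apply vowel harmony: wuguchgabishag → wuguchgabushag.
Vowel deletion: no change.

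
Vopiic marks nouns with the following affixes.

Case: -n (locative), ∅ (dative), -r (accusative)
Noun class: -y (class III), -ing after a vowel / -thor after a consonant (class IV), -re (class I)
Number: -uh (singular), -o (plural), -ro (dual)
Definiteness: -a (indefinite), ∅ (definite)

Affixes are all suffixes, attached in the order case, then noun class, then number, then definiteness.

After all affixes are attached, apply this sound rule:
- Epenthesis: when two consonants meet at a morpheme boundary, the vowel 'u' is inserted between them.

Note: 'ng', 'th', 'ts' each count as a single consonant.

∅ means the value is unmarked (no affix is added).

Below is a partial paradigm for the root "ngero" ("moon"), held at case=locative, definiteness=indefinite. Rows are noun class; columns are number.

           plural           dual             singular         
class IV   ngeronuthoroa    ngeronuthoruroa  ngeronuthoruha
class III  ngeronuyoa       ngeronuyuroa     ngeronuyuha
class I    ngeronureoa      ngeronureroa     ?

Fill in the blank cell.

ngeronureuha

Attach case locative -n → ngeron.
Attach noun class class I -re → ngeronre.
Attach number singular -uh → ngeronreuh.
Attach definiteness indefinite -a → ngeronreuha.
Apply epenthesis: ngeronreuha → ngeronureuha.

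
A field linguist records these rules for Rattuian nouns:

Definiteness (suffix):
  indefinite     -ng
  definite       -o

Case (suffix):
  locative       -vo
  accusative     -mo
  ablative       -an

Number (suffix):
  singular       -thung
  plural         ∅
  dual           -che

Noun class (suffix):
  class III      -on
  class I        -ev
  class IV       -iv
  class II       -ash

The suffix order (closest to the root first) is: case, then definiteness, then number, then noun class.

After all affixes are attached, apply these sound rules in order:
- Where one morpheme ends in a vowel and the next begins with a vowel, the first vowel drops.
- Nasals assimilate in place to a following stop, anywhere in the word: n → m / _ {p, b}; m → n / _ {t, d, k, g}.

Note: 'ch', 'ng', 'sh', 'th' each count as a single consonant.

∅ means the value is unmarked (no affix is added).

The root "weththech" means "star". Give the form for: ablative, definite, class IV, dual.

Attach case ablative -an → weththechan.
Attach definiteness definite -o → weththechano.
Attach number dual -che → weththechanoche.
Attach noun class class IV -iv → weththechanocheiv.
Apply vowel deletion: weththechanocheiv → weththechanochiv.
Nasal assimilation: no change.

weththechanochiv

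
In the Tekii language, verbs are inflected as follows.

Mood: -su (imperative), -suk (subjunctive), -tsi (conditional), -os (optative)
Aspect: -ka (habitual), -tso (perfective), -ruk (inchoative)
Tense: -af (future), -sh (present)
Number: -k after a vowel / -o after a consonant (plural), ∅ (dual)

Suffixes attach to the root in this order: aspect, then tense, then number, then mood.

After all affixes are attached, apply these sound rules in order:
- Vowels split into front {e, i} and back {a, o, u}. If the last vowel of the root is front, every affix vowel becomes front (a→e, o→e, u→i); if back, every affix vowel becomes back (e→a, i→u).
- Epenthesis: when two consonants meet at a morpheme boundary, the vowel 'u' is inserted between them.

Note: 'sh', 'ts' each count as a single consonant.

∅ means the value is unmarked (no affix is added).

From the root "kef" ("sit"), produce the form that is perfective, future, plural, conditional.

kefutseefetsi

Attach aspect perfective -tso → keftso.
Attach tense future -af → keftsoaf.
Attach number plural -o (after consonant 'f') → keftsoafo.
Attach mood conditional -tsi → keftsoafotsi.
Apply vowel harmony: keftsoafotsi → keftseefetsi.
Apply epenthesis: keftseefetsi → kefutseefetsi.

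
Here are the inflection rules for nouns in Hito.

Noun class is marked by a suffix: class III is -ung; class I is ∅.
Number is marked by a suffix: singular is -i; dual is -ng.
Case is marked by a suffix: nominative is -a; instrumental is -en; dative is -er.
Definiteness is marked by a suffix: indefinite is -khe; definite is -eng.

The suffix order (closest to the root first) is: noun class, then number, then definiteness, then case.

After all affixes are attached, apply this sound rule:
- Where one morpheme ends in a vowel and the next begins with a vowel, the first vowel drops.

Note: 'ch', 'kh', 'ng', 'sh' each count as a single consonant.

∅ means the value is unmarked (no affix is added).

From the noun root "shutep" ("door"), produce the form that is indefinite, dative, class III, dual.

shutepungngkher

Attach noun class class III -ung → shutepung.
Attach number dual -ng → shutepungng.
Attach definiteness indefinite -khe → shutepungngkhe.
Attach case dative -er → shutepungngkheer.
Apply vowel deletion: shutepungngkheer → shutepungngkher.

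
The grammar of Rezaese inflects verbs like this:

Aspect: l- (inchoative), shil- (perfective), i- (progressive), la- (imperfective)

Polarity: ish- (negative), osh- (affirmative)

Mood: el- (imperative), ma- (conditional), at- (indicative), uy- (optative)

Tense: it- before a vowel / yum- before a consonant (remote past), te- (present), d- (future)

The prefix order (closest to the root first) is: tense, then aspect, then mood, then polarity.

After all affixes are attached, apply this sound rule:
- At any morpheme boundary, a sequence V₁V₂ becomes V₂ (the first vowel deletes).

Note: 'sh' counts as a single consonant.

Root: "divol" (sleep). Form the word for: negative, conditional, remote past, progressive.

ishmiyumdivol

Attach tense remote past yum- (before consonant 'd') → yumdivol.
Attach aspect progressive i- → iyumdivol.
Attach mood conditional ma- → maiyumdivol.
Attach polarity negative ish- → ishmaiyumdivol.
Apply vowel deletion: ishmaiyumdivol → ishmiyumdivol.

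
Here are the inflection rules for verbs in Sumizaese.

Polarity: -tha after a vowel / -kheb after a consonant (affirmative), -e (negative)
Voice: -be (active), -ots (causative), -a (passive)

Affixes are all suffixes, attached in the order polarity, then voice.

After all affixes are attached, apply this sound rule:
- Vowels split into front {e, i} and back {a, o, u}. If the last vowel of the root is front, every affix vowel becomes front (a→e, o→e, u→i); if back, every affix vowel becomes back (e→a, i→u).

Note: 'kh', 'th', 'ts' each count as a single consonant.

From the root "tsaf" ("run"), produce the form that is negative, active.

tsafaba

Attach polarity negative -e → tsafe.
Attach voice active -be → tsafebe.
Apply vowel harmony: tsafebe → tsafaba.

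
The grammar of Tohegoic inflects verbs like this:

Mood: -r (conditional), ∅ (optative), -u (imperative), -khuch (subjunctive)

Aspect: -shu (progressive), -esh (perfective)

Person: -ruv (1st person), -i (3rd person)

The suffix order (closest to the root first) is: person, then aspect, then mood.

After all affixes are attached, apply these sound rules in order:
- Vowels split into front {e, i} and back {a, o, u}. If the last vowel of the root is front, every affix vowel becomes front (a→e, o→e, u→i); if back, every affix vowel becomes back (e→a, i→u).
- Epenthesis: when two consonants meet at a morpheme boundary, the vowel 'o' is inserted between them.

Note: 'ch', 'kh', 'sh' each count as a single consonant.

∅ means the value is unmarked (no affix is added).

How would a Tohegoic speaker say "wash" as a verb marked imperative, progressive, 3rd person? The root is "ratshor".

Attach person 3rd person -i → ratshori.
Attach aspect progressive -shu → ratshorishu.
Attach mood imperative -u → ratshorishuu.
Apply vowel harmony: ratshorishuu → ratshorushuu.
Epenthesis: no change.

ratshorushuu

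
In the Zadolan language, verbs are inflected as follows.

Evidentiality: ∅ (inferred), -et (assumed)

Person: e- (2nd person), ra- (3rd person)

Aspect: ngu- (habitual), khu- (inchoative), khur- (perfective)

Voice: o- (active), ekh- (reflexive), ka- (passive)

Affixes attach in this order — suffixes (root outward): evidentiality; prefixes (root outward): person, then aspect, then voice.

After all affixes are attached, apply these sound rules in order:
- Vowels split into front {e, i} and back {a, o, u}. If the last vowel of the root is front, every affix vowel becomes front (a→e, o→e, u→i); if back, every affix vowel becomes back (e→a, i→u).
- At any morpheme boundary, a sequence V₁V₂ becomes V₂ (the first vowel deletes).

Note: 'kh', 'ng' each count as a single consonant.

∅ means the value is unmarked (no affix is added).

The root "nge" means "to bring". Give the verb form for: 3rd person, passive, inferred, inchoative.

evidentiality = inferred: zero marking, form stays nge.
Attach person 3rd person ra- → range.
Attach aspect inchoative khu- → khurange.
Attach voice passive ka- → kakhurange.
Apply vowel harmony: kakhurange → kekhirenge.
Vowel deletion: no change.

kekhirenge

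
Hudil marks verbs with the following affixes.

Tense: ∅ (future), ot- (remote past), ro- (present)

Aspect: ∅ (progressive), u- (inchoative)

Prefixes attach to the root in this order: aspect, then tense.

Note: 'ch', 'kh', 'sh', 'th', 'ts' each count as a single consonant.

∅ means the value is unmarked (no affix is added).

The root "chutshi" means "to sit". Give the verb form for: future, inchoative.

uchutshi

Attach aspect inchoative u- → uchutshi.
tense = future: zero marking, form stays uchutshi.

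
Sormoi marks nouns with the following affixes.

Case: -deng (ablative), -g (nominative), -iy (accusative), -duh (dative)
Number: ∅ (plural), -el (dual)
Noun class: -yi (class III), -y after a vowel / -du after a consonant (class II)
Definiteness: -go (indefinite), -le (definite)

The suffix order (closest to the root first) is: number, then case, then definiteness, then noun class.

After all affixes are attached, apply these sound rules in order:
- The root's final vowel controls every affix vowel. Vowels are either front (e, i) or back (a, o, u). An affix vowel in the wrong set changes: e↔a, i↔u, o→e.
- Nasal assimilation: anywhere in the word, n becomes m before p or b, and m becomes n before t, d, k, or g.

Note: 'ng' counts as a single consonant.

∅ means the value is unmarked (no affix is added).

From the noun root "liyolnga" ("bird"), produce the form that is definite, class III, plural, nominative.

number = plural: zero marking, form stays liyolnga.
Attach case nominative -g → liyolngag.
Attach definiteness definite -le → liyolngagle.
Attach noun class class III -yi → liyolngagleyi.
Apply vowel harmony: liyolngagleyi → liyolngaglayu.
Nasal assimilation: no change.

liyolngaglayu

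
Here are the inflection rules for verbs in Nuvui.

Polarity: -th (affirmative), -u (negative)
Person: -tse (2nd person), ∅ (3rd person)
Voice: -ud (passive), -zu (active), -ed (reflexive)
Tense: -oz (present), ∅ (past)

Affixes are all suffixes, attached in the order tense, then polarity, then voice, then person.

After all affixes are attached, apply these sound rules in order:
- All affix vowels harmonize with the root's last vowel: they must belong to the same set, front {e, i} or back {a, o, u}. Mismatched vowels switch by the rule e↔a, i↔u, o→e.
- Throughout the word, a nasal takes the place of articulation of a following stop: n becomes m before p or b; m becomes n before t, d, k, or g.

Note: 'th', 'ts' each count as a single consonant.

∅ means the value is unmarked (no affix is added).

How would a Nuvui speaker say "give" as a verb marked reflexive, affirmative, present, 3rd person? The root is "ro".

roozthad

Attach tense present -oz → rooz.
Attach polarity affirmative -th → roozth.
Attach voice reflexive -ed → roozthed.
person = 3rd person: zero marking, form stays roozthed.
Apply vowel harmony: roozthed → roozthad.
Nasal assimilation: no change.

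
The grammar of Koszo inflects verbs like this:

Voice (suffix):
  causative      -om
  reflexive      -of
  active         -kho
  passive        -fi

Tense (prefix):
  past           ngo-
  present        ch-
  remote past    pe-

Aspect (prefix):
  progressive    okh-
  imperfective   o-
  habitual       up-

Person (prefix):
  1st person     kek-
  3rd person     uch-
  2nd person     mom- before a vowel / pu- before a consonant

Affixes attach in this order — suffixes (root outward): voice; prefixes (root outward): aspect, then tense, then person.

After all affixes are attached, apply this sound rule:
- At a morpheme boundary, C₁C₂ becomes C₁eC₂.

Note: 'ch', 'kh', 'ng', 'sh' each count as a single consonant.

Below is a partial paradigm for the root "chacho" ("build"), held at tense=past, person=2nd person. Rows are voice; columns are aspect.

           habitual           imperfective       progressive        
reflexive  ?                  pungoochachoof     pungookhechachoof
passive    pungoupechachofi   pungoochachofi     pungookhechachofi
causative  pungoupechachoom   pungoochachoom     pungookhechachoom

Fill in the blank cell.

pungoupechachoof

Attach aspect habitual up- → upchacho.
Attach voice reflexive -of → upchachoof.
Attach tense past ngo- → ngoupchachoof.
Attach person 2nd person pu- (before consonant 'ng') → pungoupchachoof.
Apply epenthesis: pungoupchachoof → pungoupechachoof.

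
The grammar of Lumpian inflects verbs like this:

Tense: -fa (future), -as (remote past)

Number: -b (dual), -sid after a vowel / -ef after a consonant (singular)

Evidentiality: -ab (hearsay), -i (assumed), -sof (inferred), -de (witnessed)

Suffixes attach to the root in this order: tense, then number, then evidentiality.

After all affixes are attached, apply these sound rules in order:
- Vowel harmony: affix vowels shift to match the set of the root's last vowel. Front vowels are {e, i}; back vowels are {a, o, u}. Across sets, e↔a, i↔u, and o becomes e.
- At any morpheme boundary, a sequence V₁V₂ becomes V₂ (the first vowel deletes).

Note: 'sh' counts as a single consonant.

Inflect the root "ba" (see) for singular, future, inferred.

Attach tense future -fa → bafa.
Attach number singular -sid (after vowel 'a') → bafasid.
Attach evidentiality inferred -sof → bafasidsof.
Apply vowel harmony: bafasidsof → bafasudsof.
Vowel deletion: no change.

bafasudsof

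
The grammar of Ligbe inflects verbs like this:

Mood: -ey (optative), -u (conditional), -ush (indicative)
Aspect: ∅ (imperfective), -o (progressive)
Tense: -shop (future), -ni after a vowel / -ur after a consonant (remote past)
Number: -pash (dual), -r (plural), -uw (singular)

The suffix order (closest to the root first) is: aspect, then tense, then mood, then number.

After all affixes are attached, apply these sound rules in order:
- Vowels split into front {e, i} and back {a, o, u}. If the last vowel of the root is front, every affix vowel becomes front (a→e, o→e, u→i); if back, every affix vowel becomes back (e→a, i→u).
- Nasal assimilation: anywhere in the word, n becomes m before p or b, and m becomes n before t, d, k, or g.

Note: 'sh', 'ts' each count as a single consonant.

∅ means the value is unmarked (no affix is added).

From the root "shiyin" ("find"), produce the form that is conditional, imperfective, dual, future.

shiyinshepipesh

aspect = imperfective: zero marking, form stays shiyin.
Attach tense future -shop → shiyinshop.
Attach mood conditional -u → shiyinshopu.
Attach number dual -pash → shiyinshopupash.
Apply vowel harmony: shiyinshopupash → shiyinshepipesh.
Nasal assimilation: no change.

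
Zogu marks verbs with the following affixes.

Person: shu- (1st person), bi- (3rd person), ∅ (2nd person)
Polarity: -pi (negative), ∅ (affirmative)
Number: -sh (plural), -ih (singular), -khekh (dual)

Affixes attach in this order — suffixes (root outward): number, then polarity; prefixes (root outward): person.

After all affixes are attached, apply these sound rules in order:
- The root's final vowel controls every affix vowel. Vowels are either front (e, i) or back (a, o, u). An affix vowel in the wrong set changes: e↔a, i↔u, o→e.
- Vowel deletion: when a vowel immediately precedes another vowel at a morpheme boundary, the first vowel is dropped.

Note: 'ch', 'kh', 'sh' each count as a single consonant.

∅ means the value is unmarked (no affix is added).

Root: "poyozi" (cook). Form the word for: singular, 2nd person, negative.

person = 2nd person: zero marking, form stays poyozi.
Attach number singular -ih → poyoziih.
Attach polarity negative -pi → poyoziihpi.
Vowel harmony: no change.
Apply vowel deletion: poyoziihpi → poyozihpi.

poyozihpi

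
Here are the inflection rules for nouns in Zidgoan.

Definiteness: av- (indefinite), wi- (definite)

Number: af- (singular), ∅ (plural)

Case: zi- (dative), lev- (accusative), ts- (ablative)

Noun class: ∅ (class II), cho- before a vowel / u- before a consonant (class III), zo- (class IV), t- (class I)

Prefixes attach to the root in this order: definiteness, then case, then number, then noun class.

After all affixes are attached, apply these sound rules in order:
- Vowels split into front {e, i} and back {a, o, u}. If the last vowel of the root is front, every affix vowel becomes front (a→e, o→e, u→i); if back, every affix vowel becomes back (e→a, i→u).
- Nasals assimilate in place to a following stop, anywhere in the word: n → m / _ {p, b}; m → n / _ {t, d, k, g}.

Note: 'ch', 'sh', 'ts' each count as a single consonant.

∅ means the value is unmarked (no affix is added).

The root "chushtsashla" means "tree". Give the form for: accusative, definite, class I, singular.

taflavwuchushtsashla

Attach definiteness definite wi- → wichushtsashla.
Attach case accusative lev- → levwichushtsashla.
Attach number singular af- → aflevwichushtsashla.
Attach noun class class I t- → taflevwichushtsashla.
Apply vowel harmony: taflevwichushtsashla → taflavwuchushtsashla.
Nasal assimilation: no change.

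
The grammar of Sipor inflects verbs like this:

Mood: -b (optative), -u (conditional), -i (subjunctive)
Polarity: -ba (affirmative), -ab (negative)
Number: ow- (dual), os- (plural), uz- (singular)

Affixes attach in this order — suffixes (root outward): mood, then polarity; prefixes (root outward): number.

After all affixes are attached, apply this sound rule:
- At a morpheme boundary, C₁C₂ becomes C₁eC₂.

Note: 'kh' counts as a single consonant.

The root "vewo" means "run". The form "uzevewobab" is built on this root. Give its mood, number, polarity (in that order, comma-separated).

optative, singular, negative

Segment: uz-vewo-b-ab.
mood: -b → optative.
number: uz- → singular.
polarity: -ab → negative.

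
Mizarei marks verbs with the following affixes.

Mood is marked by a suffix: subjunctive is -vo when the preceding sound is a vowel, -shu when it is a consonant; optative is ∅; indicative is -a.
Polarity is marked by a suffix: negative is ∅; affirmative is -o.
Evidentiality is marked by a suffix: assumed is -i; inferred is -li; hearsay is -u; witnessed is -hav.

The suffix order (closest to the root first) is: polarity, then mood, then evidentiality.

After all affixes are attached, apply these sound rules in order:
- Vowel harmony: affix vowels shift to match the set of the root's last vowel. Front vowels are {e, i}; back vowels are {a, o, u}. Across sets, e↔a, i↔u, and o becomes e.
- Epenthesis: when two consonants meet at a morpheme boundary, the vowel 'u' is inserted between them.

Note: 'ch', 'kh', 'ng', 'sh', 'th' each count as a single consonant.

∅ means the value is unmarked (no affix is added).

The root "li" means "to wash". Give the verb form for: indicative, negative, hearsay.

liei

polarity = negative: zero marking, form stays li.
Attach mood indicative -a → lia.
Attach evidentiality hearsay -u → liau.
Apply vowel harmony: liau → liei.
Epenthesis: no change.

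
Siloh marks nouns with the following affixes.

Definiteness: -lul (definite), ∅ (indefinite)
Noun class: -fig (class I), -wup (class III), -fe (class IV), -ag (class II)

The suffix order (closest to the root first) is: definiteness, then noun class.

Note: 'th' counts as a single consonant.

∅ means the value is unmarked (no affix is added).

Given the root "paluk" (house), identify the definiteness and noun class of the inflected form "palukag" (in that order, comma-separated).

indefinite, class II

Segment: paluk-ag.
definiteness: ∅ → indefinite.
noun class: -ag → class II.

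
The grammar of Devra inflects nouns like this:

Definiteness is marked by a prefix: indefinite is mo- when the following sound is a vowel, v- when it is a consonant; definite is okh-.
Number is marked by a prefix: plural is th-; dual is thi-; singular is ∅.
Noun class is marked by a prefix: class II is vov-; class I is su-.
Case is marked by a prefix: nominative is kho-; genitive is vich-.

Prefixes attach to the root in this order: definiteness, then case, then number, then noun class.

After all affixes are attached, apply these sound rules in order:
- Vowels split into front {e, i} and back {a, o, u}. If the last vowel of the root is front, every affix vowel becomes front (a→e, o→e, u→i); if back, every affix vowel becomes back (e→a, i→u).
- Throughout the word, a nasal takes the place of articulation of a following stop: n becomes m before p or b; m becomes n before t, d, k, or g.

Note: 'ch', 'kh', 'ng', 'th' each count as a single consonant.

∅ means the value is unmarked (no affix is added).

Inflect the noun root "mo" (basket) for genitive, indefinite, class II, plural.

Attach definiteness indefinite v- (before consonant 'm') → vmo.
Attach case genitive vich- → vichvmo.
Attach number plural th- → thvichvmo.
Attach noun class class II vov- → vovthvichvmo.
Apply vowel harmony: vovthvichvmo → vovthvuchvmo.
Nasal assimilation: no change.

vovthvuchvmo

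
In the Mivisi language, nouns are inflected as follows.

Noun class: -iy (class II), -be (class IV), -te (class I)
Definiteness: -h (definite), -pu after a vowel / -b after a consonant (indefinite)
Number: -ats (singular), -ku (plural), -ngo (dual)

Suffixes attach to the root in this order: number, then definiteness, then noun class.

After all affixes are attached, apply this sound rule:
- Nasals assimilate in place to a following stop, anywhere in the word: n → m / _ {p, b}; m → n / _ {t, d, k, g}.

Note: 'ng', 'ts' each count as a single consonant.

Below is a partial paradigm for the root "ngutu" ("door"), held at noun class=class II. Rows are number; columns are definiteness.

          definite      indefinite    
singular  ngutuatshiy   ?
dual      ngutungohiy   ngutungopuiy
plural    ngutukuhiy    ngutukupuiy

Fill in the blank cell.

Attach number singular -ats → ngutuats.
Attach definiteness indefinite -b (after consonant 'ts') → ngutuatsb.
Attach noun class class II -iy → ngutuatsbiy.
Nasal assimilation: no change.

ngutuatsbiy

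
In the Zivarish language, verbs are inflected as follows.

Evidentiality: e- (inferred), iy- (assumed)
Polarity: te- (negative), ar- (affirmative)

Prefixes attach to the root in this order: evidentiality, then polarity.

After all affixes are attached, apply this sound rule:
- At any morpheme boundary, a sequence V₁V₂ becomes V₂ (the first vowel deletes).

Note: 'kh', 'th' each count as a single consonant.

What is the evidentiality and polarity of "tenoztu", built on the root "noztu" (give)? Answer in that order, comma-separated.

inferred, negative

Segment: te-e-noztu.
evidentiality: e- → inferred.
polarity: te- → negative.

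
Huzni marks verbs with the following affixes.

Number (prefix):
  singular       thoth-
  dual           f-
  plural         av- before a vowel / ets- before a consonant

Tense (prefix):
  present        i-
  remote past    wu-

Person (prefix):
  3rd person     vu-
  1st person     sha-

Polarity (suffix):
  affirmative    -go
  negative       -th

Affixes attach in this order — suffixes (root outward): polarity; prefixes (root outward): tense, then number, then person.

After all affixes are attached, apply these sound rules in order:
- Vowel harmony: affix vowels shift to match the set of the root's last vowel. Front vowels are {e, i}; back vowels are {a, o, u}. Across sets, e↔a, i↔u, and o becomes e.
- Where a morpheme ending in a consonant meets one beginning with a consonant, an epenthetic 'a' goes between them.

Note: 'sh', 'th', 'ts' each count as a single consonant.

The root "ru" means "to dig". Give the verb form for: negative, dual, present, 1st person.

shafuruth

Attach tense present i- → iru.
Attach number dual f- → firu.
Attach person 1st person sha- → shafiru.
Attach polarity negative -th → shafiruth.
Apply vowel harmony: shafiruth → shafuruth.
Epenthesis: no change.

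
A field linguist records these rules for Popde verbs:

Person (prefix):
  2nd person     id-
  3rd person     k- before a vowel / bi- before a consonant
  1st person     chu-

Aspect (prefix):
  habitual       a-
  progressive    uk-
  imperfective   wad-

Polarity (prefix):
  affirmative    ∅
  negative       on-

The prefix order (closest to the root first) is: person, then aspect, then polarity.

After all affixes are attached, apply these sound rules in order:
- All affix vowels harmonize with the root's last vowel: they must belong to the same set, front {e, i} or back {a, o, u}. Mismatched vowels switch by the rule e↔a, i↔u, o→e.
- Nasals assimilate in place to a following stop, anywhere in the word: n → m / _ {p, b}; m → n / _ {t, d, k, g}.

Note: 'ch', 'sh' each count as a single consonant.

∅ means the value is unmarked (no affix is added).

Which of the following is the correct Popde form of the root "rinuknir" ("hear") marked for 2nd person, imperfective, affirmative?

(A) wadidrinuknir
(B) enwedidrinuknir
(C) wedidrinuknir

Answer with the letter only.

Attach person 2nd person id- → idrinuknir.
Attach aspect imperfective wad- → wadidrinuknir.
polarity = affirmative: zero marking, form stays wadidrinuknir.
Apply vowel harmony: wadidrinuknir → wedidrinuknir.
Nasal assimilation: no change.
So the correct form is wedidrinuknir, option (C).
(A) wadidrinuknir is wrong: it fails to apply the sound rule(s).
(B) enwedidrinuknir is wrong: it uses negative instead of affirmative for polarity.

C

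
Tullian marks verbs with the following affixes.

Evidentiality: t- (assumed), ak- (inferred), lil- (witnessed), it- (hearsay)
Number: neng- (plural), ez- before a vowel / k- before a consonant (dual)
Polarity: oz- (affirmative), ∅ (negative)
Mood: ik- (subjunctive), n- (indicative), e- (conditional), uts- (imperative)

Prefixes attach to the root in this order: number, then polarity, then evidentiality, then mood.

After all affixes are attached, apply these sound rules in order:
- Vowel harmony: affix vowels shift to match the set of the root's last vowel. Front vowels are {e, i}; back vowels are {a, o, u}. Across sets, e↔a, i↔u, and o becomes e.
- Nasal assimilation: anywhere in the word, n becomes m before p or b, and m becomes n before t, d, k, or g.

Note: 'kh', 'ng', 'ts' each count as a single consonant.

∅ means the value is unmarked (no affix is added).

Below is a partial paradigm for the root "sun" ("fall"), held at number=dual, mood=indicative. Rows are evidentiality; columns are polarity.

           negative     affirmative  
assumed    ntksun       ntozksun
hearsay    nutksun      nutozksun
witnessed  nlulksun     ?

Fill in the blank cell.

Attach number dual k- (before consonant 's') → ksun.
Attach polarity affirmative oz- → ozksun.
Attach evidentiality witnessed lil- → lilozksun.
Attach mood indicative n- → nlilozksun.
Apply vowel harmony: nlilozksun → nlulozksun.
Nasal assimilation: no change.

nlulozksun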